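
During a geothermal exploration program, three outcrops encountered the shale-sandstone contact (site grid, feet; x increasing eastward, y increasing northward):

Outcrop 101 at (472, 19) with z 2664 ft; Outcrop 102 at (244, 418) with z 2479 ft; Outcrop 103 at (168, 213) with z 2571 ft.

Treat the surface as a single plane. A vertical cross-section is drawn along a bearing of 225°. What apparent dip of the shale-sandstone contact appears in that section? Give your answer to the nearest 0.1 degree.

Let the plane be z = a·x + b·y + c.
Outcrop 102−Outcrop 101: −228a + 399b = −185;  Outcrop 103−Outcrop 101: −304a + 194b = −93.
Solving gives a = 0.01579, b = −0.45464.
Unit vector along 225° is (sin 225°, cos 225°) = (-0.7071, -0.7071).
Slope in that direction = a·(-0.7071) + b·(-0.7071) = 0.31031.
Apparent dip = arctan|0.31031| = 17.2° (true dip is 24.5°, so apparent ≤ true as expected).

17.2°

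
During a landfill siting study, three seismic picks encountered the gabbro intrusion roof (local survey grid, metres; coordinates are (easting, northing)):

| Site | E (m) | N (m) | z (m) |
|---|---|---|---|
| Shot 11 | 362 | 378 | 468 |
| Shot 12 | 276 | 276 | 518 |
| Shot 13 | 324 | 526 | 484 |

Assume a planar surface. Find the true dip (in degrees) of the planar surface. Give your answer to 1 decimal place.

28.6°

Two edge vectors: Shot 11→Shot 12 = (-86, -102, 50), Shot 11→Shot 13 = (-38, 148, 16).
Normal n = (Shot 11→Shot 12) × (Shot 11→Shot 13) = (-9032, -524, -16604).
So ∂z/∂E = −n_x/n_z = −0.54397 and ∂z/∂N = −n_y/n_z = −0.03156.
Gradient magnitude |∇z| = √(a² + b²) = √(0.29590 + 0.00100) = 0.54488.
True dip = arctan(0.54488) = 28.6°, dipping toward E (azimuth ≈ 087°).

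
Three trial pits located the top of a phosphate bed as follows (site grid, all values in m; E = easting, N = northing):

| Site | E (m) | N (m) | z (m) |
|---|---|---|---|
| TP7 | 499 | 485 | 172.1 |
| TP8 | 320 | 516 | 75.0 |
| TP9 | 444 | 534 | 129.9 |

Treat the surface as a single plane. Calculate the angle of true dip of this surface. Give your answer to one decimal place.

Let the plane be z = a·E + b·N + c.
TP8−TP7: −179a + 31b = −97.1;  TP9−TP7: −55a + 49b = −42.2.
Solving gives a = 0.48821, b = −0.31323.
Gradient magnitude |∇z| = √(a² + b²) = √(0.23835 + 0.09811) = 0.58006.
True dip = arctan(0.58006) = 30.1°, dipping toward WNW (azimuth ≈ 303°).

30.1°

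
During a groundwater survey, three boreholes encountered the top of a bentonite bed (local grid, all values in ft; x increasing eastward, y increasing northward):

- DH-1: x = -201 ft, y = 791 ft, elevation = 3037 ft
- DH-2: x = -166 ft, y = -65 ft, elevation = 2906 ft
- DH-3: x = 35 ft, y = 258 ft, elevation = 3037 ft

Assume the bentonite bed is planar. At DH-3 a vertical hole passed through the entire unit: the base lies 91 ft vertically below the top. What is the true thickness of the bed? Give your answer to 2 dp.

84.01 ft

Two edge vectors: DH-1→DH-2 = (35, -856, -131), DH-1→DH-3 = (236, -533, 0).
Normal n = (DH-1→DH-2) × (DH-1→DH-3) = (-69823, -30916, 183361).
So ∂z/∂x = −n_x/n_z = 0.38080 and ∂z/∂y = −n_y/n_z = 0.16861.
|∇z| = √(a²+b²) = 0.41645, so dip δ = arctan(0.41645) = 22.61°.
True thickness = vertical thickness × cos δ = 91 × cos 22.61° = 84.01 ft.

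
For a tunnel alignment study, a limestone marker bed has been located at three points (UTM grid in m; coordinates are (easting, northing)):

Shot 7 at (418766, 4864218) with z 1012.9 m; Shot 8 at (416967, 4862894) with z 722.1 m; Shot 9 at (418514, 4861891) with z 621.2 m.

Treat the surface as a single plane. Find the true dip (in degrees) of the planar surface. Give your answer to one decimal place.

Two edge vectors: Shot 7→Shot 8 = (-1799, -1324, -290.8), Shot 7→Shot 9 = (-252, -2327, -391.7).
Normal n = (Shot 7→Shot 8) × (Shot 7→Shot 9) = (-158080.8, -631386.7, 3852625).
So ∂z/∂E = −n_x/n_z = 0.04103 and ∂z/∂N = −n_y/n_z = 0.16388.
Gradient magnitude |∇z| = √(a² + b²) = √(0.00168 + 0.02686) = 0.16894.
True dip = arctan(0.16894) = 9.6°, dipping toward SSW (azimuth ≈ 194°).

9.6°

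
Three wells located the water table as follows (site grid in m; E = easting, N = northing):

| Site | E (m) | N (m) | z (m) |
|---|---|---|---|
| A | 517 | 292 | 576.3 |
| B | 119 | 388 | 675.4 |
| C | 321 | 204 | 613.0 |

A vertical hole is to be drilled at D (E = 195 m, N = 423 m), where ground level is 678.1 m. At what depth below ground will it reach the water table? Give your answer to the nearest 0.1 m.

Two edge vectors: A→B = (-398, 96, 99.1), A→C = (-196, -88, 36.7).
Normal n = (A→B) × (A→C) = (12244, -4817, 53840).
So ∂z/∂E = −n_x/n_z = −0.22741 and ∂z/∂N = −n_y/n_z = 0.08947.
Intercept c from A: 576.3 + 117.57 − 26.12 = 667.75.
At (195, 423): z_contact = −44.35 + 37.85 + 667.75 = 661.25 m.
Depth below ground = 678.1 − 661.25 = 16.9 m.

16.9 m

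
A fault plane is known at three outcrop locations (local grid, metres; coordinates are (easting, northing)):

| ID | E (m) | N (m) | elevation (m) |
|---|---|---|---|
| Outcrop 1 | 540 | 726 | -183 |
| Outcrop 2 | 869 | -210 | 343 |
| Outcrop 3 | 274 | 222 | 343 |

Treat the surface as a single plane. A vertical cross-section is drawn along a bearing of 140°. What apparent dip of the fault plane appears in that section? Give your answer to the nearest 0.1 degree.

12.7°

Two edge vectors: Outcrop 1→Outcrop 2 = (329, -936, 526), Outcrop 1→Outcrop 3 = (-266, -504, 526).
Normal n = (Outcrop 1→Outcrop 2) × (Outcrop 1→Outcrop 3) = (-227232, -312970, -414792).
So ∂z/∂E = −n_x/n_z = −0.54782 and ∂z/∂N = −n_y/n_z = −0.75452.
Unit vector along 140° is (sin 140°, cos 140°) = (0.6428, -0.7660).
Slope in that direction = a·(0.6428) + b·(-0.7660) = 0.22587.
Apparent dip = arctan|0.22587| = 12.7° (true dip is 43.0°, so apparent ≤ true as expected).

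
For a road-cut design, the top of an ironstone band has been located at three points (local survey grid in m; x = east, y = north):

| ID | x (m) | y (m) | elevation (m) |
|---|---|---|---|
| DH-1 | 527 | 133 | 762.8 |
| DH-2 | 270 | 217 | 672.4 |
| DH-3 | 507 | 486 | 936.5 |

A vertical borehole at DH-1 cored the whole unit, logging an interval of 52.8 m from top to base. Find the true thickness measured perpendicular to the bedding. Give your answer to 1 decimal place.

42.5 m

Let the plane be z = a·x + b·y + c.
DH-2−DH-1: −257a + 84b = −90.4;  DH-3−DH-1: −20a + 353b = 173.7.
Solving gives a = 0.52225, b = 0.52166.
|∇z| = √(a²+b²) = 0.73816, so dip δ = arctan(0.73816) = 36.43°.
True thickness = vertical thickness × cos δ = 52.8 × cos 36.43° = 42.5 m.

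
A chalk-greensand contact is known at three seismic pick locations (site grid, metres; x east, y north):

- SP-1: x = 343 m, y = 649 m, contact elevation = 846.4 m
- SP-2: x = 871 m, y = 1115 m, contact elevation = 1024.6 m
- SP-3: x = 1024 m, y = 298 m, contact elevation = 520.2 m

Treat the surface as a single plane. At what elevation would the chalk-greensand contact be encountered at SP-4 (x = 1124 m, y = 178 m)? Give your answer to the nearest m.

432 m

Two edge vectors: SP-1→SP-2 = (528, 466, 178.2), SP-1→SP-3 = (681, -351, -326.2).
Normal n = (SP-1→SP-2) × (SP-1→SP-3) = (-89461, 293587.8, -502674).
So ∂z/∂x = −n_x/n_z = −0.17797 and ∂z/∂y = −n_y/n_z = 0.58405.
Intercept c from SP-1: 846.4 + 61.04 − 379.05 = 528.39.
At (1124, 178): z = −200.0 + 104.0 + 528.39 = 432.3 m.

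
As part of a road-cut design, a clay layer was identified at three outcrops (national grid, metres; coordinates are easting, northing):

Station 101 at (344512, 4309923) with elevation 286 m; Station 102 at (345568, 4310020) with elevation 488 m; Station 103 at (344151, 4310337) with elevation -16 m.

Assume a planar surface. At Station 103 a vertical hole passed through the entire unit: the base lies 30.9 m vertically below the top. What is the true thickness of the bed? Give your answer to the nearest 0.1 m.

26.8 m

Two edge vectors: Station 101→Station 102 = (1056, 97, 202), Station 101→Station 103 = (-361, 414, -302).
Normal n = (Station 101→Station 102) × (Station 101→Station 103) = (-112922, 245990, 472201).
So ∂z/∂easting = −n_x/n_z = 0.23914 and ∂z/∂northing = −n_y/n_z = −0.52094.
|∇z| = √(a²+b²) = 0.57321, so dip δ = arctan(0.57321) = 29.82°.
True thickness = vertical thickness × cos δ = 30.9 × cos 29.82° = 26.8 m.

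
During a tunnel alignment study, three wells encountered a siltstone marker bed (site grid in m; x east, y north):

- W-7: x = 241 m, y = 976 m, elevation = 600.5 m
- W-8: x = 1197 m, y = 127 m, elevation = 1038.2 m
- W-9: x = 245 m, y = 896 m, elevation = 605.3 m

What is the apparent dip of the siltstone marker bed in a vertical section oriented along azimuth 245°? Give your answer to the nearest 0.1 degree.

20.2°

Let the plane be z = a·x + b·y + c.
W-8−W-7: 956a − 849b = 437.7;  W-9−W-7: 4a − 80b = 4.8.
Solving gives a = 0.42336, b = −0.03883.
Unit vector along 245° is (sin 245°, cos 245°) = (-0.9063, -0.4226).
Slope in that direction = a·(-0.9063) + b·(-0.4226) = −0.36728.
Apparent dip = arctan|0.36728| = 20.2° (true dip is 23.0°, so apparent ≤ true as expected).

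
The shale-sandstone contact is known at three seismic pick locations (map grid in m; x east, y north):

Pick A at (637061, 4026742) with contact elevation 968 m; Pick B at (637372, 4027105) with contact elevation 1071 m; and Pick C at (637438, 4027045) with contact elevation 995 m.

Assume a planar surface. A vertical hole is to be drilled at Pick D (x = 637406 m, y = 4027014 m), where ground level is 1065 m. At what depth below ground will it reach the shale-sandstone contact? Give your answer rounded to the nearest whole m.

76 m

Two edge vectors: Pick A→Pick B = (311, 363, 103), Pick A→Pick C = (377, 303, 27).
Normal n = (Pick A→Pick B) × (Pick A→Pick C) = (-21408, 30434, -42618).
So ∂z/∂x = −n_x/n_z = −0.50232296 and ∂z/∂y = −n_y/n_z = 0.71411141.
Intercept c from Pick A: 968 + 320010.37 − 2875542.40 = −2554564.03.
At (637406, 4027014): z_contact = −320183.7 + 2875736.6 − 2554564.03 = 988.9 m.
Depth below ground = 1065 − 988.9 = 76 m.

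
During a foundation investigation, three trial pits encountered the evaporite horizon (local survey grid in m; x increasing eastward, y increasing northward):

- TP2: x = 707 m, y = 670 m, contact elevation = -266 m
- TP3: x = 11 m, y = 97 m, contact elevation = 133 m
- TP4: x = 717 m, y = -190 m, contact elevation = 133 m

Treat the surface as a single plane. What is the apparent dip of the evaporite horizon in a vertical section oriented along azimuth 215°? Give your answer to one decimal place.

Two edge vectors: TP2→TP3 = (-696, -573, 399), TP2→TP4 = (10, -860, 399).
Normal n = (TP2→TP3) × (TP2→TP4) = (114513, 281694, 604290).
So ∂z/∂x = −n_x/n_z = −0.18950 and ∂z/∂y = −n_y/n_z = −0.46616.
Unit vector along 215° is (sin 215°, cos 215°) = (-0.5736, -0.8192).
Slope in that direction = a·(-0.5736) + b·(-0.8192) = 0.49055.
Apparent dip = arctan|0.49055| = 26.1° (true dip is 26.7°, so apparent ≤ true as expected).

26.1°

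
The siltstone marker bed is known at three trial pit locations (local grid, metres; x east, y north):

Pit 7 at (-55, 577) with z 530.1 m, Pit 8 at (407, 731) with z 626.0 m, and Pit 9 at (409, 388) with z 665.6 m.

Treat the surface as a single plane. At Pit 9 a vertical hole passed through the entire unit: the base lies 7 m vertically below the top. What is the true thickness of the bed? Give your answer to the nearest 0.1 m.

Two edge vectors: Pit 7→Pit 8 = (462, 154, 95.9), Pit 7→Pit 9 = (464, -189, 135.5).
Normal n = (Pit 7→Pit 8) × (Pit 7→Pit 9) = (38992.1, -18103.4, -158774).
So ∂z/∂x = −n_x/n_z = 0.24558 and ∂z/∂y = −n_y/n_z = −0.11402.
|∇z| = √(a²+b²) = 0.27076, so dip δ = arctan(0.27076) = 15.15°.
True thickness = vertical thickness × cos δ = 7 × cos 15.15° = 6.8 m.

6.8 m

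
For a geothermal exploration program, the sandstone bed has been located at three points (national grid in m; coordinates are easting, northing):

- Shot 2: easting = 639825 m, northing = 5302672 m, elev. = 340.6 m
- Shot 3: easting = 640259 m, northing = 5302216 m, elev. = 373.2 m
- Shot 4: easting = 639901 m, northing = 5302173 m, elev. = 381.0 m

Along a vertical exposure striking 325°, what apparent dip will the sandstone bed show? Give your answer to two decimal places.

3.49°

Two edge vectors: Shot 2→Shot 3 = (434, -456, 32.6), Shot 2→Shot 4 = (76, -499, 40.4).
Normal n = (Shot 2→Shot 3) × (Shot 2→Shot 4) = (-2155, -15056, -181910).
So ∂z/∂easting = −n_x/n_z = −0.01185 and ∂z/∂northing = −n_y/n_z = −0.08277.
Unit vector along 325° is (sin 325°, cos 325°) = (-0.5736, 0.8192).
Slope in that direction = a·(-0.5736) + b·(0.8192) = −0.06100.
Apparent dip = arctan|0.06100| = 3.49° (true dip is 4.8°, so apparent ≤ true as expected).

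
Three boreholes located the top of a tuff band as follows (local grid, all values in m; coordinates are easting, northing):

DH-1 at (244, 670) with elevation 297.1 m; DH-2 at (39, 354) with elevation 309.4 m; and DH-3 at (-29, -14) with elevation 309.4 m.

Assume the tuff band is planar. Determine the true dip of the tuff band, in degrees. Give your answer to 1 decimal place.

4.9°

Let the plane be z = a·easting + b·northing + c.
DH-2−DH-1: −205a − 316b = 12.3;  DH-3−DH-1: −273a − 684b = 12.3.
Solving gives a = −0.08390, b = 0.01550.
Gradient magnitude |∇z| = √(a² + b²) = √(0.00704 + 0.00024) = 0.08532.
True dip = arctan(0.08532) = 4.9°, dipping toward E (azimuth ≈ 100°).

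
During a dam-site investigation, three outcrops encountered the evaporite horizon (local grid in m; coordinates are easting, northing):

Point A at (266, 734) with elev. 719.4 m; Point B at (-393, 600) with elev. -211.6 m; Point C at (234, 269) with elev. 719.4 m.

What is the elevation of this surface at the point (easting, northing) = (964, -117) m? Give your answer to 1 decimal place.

Let the plane be z = a·easting + b·northing + c.
Point B−Point A: −659a − 134b = −931;  Point C−Point A: −32a − 465b = 0.
Solving gives a = 1.43280, b = −0.09860.
Then c = 719.4 − a·266 − b·734 = 410.65.
At (964, -117): z = 1381.2 + 11.5 + 410.65 = 1803.4 m.

1803.4 m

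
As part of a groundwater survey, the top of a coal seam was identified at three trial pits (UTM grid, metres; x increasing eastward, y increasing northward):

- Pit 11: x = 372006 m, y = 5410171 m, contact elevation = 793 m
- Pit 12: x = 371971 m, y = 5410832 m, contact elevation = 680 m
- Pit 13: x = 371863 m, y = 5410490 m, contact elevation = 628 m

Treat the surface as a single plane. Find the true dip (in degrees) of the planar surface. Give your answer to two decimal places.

Let the plane be z = a·x + b·y + c.
Pit 12−Pit 11: −35a + 661b = −113;  Pit 13−Pit 11: −143a + 319b = −165.
Solving gives a = 0.87596, b = −0.12457.
Gradient magnitude |∇z| = √(a² + b²) = √(0.76730 + 0.01552) = 0.88477.
True dip = arctan(0.88477) = 41.50°, dipping toward W (azimuth ≈ 278°).

41.50°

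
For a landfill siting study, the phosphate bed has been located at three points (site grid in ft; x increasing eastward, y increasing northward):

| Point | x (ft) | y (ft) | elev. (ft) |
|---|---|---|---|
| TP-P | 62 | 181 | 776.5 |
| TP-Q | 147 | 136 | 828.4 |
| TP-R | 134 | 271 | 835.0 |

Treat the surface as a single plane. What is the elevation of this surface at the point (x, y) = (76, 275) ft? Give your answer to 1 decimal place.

796.6 ft

Two edge vectors: TP-P→TP-Q = (85, -45, 51.9), TP-P→TP-R = (72, 90, 58.5).
Normal n = (TP-P→TP-Q) × (TP-P→TP-R) = (-7303.5, -1235.7, 10890).
So ∂z/∂x = −n_x/n_z = 0.67066 and ∂z/∂y = −n_y/n_z = 0.11347.
Intercept c from TP-P: 776.5 − 41.58 − 20.54 = 714.38.
At (76, 275): z = 51.0 + 31.2 + 714.38 = 796.6 ft.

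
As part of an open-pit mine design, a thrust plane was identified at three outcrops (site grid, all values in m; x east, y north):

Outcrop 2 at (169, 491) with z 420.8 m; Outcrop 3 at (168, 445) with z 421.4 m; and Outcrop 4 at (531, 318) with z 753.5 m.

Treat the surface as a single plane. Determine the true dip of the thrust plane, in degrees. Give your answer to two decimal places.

42.11°

Let the plane be z = a·x + b·y + c.
Outcrop 3−Outcrop 2: −1a − 46b = 0.6;  Outcrop 4−Outcrop 2: 362a − 173b = 332.7.
Solving gives a = 0.90344, b = −0.03268.
Gradient magnitude |∇z| = √(a² + b²) = √(0.81621 + 0.00107) = 0.90403.
True dip = arctan(0.90403) = 42.11°, dipping toward W (azimuth ≈ 272°).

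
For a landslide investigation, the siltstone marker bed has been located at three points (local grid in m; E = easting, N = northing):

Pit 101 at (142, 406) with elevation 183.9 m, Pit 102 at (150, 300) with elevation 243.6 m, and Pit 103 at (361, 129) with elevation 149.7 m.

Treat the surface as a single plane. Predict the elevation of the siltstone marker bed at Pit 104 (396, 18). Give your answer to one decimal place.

186.7 m

Two edge vectors: Pit 101→Pit 102 = (8, -106, 59.7), Pit 101→Pit 103 = (219, -277, -34.2).
Normal n = (Pit 101→Pit 102) × (Pit 101→Pit 103) = (20162.1, 13347.9, 20998).
So ∂z/∂E = −n_x/n_z = −0.96019 and ∂z/∂N = −n_y/n_z = −0.63567.
Intercept c from Pit 101: 183.9 + 136.35 + 258.08 = 578.33.
At (396, 18): z = −380.2 − 11.4 + 578.33 = 186.7 m.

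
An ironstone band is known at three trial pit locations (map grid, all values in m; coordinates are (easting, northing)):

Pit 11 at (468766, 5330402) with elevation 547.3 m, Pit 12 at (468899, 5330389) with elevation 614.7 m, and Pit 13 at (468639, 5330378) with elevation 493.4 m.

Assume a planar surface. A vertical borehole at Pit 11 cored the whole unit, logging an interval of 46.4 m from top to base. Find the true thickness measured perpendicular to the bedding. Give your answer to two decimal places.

Let the plane be z = a·E + b·N + c.
Pit 12−Pit 11: 133a − 13b = 67.4;  Pit 13−Pit 11: −127a − 24b = −53.9.
Solving gives a = 0.47869, b = −0.28724.
|∇z| = √(a²+b²) = 0.55826, so dip δ = arctan(0.55826) = 29.17°.
True thickness = vertical thickness × cos δ = 46.4 × cos 29.17° = 40.51 m.

40.51 m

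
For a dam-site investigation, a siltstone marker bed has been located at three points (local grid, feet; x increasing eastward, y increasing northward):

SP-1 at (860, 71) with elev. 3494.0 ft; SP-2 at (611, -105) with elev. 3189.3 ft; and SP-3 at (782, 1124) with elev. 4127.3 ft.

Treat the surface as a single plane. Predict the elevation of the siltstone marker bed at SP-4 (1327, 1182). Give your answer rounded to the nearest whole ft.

Two edge vectors: SP-1→SP-2 = (-249, -176, -304.7), SP-1→SP-3 = (-78, 1053, 633.3).
Normal n = (SP-1→SP-2) × (SP-1→SP-3) = (209388.3, 181458.3, -275925).
So ∂z/∂x = −n_x/n_z = 0.75886 and ∂z/∂y = −n_y/n_z = 0.65764.
Intercept c from SP-1: 3494 − 652.62 − 46.69 = 2794.69.
At (1327, 1182): z = 1007.0 + 777.3 + 2794.69 = 4579.0 ft.

4579 ft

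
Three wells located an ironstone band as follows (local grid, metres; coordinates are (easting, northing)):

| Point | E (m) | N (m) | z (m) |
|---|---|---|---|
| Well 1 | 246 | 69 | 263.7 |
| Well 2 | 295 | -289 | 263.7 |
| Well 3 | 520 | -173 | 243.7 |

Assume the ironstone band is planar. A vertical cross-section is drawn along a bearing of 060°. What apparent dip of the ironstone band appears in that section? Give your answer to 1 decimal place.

Two edge vectors: Well 1→Well 2 = (49, -358, 0), Well 1→Well 3 = (274, -242, -20).
Normal n = (Well 1→Well 2) × (Well 1→Well 3) = (7160, 980, 86234).
So ∂z/∂E = −n_x/n_z = −0.08303 and ∂z/∂N = −n_y/n_z = −0.01136.
Unit vector along 060° is (sin 60°, cos 60°) = (0.8660, 0.5000).
Slope in that direction = a·(0.8660) + b·(0.5000) = −0.07759.
Apparent dip = arctan|0.07759| = 4.4° (true dip is 4.8°, so apparent ≤ true as expected).

4.4°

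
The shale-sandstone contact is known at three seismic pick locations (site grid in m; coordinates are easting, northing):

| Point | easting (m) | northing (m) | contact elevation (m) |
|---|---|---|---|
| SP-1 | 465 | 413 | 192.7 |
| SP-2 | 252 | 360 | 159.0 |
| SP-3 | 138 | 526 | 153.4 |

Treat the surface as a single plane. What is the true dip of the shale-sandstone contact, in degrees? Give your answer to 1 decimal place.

8.9°

Two edge vectors: SP-1→SP-2 = (-213, -53, -33.7), SP-1→SP-3 = (-327, 113, -39.3).
Normal n = (SP-1→SP-2) × (SP-1→SP-3) = (5891, 2649, -41400).
So ∂z/∂easting = −n_x/n_z = 0.14229 and ∂z/∂northing = −n_y/n_z = 0.06399.
Gradient magnitude |∇z| = √(a² + b²) = √(0.02025 + 0.00409) = 0.15602.
True dip = arctan(0.15602) = 8.9°, dipping toward WSW (azimuth ≈ 246°).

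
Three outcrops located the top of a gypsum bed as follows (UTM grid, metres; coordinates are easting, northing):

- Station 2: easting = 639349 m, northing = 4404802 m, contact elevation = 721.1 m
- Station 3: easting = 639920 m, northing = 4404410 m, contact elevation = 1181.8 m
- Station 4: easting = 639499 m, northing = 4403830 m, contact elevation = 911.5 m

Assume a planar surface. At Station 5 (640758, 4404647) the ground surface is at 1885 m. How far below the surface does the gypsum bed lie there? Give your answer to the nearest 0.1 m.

91.9 m

Let the plane be z = a·easting + b·northing + c.
Station 3−Station 2: 571a − 392b = 460.7;  Station 4−Station 2: 150a − 972b = 190.4.
Solving gives a = 0.752024538, b = −0.079831604.
Then c = 721.1 − a·639349 − b·4404802 = −128442.63.
At (640758, 4404647): z_contact = 481865.74 − 351630.04 − 128442.63 = 1793.08 m.
Depth below ground = 1885 − 1793.08 = 91.9 m.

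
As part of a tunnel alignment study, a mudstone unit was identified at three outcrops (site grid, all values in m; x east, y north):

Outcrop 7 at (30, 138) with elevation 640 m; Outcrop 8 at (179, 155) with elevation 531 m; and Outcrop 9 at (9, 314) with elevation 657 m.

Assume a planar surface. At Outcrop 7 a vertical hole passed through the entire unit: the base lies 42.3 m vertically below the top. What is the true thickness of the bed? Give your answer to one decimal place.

34.1 m

Two edge vectors: Outcrop 7→Outcrop 8 = (149, 17, -109), Outcrop 7→Outcrop 9 = (-21, 176, 17).
Normal n = (Outcrop 7→Outcrop 8) × (Outcrop 7→Outcrop 9) = (19473, -244, 26581).
So ∂z/∂x = −n_x/n_z = −0.73259 and ∂z/∂y = −n_y/n_z = 0.00918.
|∇z| = √(a²+b²) = 0.73265, so dip δ = arctan(0.73265) = 36.23°.
True thickness = vertical thickness × cos δ = 42.3 × cos 36.23° = 34.1 m.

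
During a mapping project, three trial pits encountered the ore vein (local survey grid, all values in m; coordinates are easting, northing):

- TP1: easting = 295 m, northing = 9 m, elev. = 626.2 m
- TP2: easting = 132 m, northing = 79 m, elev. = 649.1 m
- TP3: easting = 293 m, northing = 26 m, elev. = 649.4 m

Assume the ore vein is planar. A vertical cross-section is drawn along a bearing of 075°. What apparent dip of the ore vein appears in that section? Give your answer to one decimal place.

39.4°

Let the plane be z = a·easting + b·northing + c.
TP2−TP1: −163a + 70b = 22.9;  TP3−TP1: −2a + 17b = 23.2.
Solving gives a = 0.46929, b = 1.41992.
Unit vector along 075° is (sin 75°, cos 75°) = (0.9659, 0.2588).
Slope in that direction = a·(0.9659) + b·(0.2588) = 0.82080.
Apparent dip = arctan|0.82080| = 39.4° (true dip is 56.2°, so apparent ≤ true as expected).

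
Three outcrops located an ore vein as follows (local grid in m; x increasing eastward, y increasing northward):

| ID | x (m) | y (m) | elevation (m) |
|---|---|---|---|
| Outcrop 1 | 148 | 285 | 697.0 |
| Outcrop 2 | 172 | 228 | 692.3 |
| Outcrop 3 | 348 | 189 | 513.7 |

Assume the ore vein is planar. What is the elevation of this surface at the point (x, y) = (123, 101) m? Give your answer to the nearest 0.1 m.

Two edge vectors: Outcrop 1→Outcrop 2 = (24, -57, -4.7), Outcrop 1→Outcrop 3 = (200, -96, -183.3).
Normal n = (Outcrop 1→Outcrop 2) × (Outcrop 1→Outcrop 3) = (9996.9, 3459.2, 9096).
So ∂z/∂x = −n_x/n_z = −1.09904 and ∂z/∂y = −n_y/n_z = −0.38030.
Intercept c from Outcrop 1: 697 + 162.66 + 108.39 = 968.04.
At (123, 101): z = −135.2 − 38.4 + 968.04 = 794.5 m.

794.5 m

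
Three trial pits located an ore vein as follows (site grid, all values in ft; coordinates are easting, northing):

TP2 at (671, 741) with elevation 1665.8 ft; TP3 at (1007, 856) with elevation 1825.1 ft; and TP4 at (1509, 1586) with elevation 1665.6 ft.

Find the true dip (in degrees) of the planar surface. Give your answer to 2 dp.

Let the plane be z = a·easting + b·northing + c.
TP3−TP2: 336a + 115b = 159.3;  TP4−TP2: 838a + 845b = −0.2.
Solving gives a = 0.71784, b = −0.71213.
Gradient magnitude |∇z| = √(a² + b²) = √(0.51530 + 0.50713) = 1.01115.
True dip = arctan(1.01115) = 45.32°, dipping toward NW (azimuth ≈ 315°).

45.32°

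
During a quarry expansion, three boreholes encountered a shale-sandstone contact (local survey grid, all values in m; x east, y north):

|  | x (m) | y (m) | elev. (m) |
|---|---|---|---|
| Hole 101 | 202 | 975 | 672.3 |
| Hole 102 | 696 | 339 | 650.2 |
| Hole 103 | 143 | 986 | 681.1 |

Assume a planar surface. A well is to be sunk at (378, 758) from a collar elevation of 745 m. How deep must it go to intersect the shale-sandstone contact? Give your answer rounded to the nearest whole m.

Two edge vectors: Hole 101→Hole 102 = (494, -636, -22.1), Hole 101→Hole 103 = (-59, 11, 8.8).
Normal n = (Hole 101→Hole 102) × (Hole 101→Hole 103) = (-5353.7, -3043.3, -32090).
So ∂z/∂x = −n_x/n_z = −0.16683 and ∂z/∂y = −n_y/n_z = −0.09484.
Intercept c from Hole 101: 672.3 + 33.70 + 92.47 = 798.47.
At (378, 758): z_contact = −63.1 − 71.9 + 798.47 = 663.5 m.
Depth below ground = 745 − 663.5 = 81 m.

81 m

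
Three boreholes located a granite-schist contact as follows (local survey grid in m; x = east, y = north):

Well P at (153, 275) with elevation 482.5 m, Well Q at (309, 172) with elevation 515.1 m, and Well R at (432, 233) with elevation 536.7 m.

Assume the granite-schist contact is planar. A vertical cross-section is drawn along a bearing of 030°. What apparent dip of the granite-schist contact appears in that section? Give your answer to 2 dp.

Let the plane be z = a·x + b·y + c.
Well Q−Well P: 156a − 103b = 32.6;  Well R−Well P: 279a − 42b = 54.2.
Solving gives a = 0.18992, b = −0.02886.
Unit vector along 030° is (sin 30°, cos 30°) = (0.5000, 0.8660).
Slope in that direction = a·(0.5000) + b·(0.8660) = 0.06997.
Apparent dip = arctan|0.06997| = 4.00° (true dip is 10.9°, so apparent ≤ true as expected).

4.00°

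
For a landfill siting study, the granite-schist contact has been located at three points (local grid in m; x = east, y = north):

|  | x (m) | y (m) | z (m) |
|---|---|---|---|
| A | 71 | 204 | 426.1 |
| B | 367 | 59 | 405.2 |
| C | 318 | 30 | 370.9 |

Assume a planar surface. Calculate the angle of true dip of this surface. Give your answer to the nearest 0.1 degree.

37.4°

Two edge vectors: A→B = (296, -145, -20.9), A→C = (247, -174, -55.2).
Normal n = (A→B) × (A→C) = (4367.4, 11176.9, -15689).
So ∂z/∂x = −n_x/n_z = 0.27837 and ∂z/∂y = −n_y/n_z = 0.71240.
Gradient magnitude |∇z| = √(a² + b²) = √(0.07749 + 0.50752) = 0.76486.
True dip = arctan(0.76486) = 37.4°, dipping toward SSW (azimuth ≈ 201°).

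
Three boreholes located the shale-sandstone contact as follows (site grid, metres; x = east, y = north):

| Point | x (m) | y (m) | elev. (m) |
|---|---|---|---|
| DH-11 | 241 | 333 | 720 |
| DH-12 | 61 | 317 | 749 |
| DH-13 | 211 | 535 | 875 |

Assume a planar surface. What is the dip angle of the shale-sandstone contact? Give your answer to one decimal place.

37.5°

Two edge vectors: DH-11→DH-12 = (-180, -16, 29), DH-11→DH-13 = (-30, 202, 155).
Normal n = (DH-11→DH-12) × (DH-11→DH-13) = (-8338, 27030, -36840).
So ∂z/∂x = −n_x/n_z = −0.22633 and ∂z/∂y = −n_y/n_z = 0.73371.
Gradient magnitude |∇z| = √(a² + b²) = √(0.05123 + 0.53834) = 0.76783.
True dip = arctan(0.76783) = 37.5°, dipping toward SSE (azimuth ≈ 163°).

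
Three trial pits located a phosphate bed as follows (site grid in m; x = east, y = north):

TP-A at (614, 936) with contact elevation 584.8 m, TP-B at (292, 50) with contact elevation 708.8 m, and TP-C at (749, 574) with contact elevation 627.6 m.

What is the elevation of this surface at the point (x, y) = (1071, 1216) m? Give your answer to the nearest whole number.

535 m

Two edge vectors: TP-A→TP-B = (-322, -886, 124), TP-A→TP-C = (135, -362, 42.8).
Normal n = (TP-A→TP-B) × (TP-A→TP-C) = (6967.2, 30521.6, 236174).
So ∂z/∂x = −n_x/n_z = −0.02950 and ∂z/∂y = −n_y/n_z = −0.12923.
Intercept c from TP-A: 584.8 + 18.11 + 120.96 = 723.88.
At (1071, 1216): z = −31.6 − 157.1 + 723.88 = 535.1 m.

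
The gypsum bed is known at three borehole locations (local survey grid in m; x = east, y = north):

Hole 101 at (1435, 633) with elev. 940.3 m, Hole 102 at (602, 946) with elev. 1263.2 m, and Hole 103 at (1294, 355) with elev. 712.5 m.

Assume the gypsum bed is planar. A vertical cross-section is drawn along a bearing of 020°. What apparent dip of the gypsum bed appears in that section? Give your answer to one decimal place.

37.9°

Two edge vectors: Hole 101→Hole 102 = (-833, 313, 322.9), Hole 101→Hole 103 = (-141, -278, -227.8).
Normal n = (Hole 101→Hole 102) × (Hole 101→Hole 103) = (18464.8, -235286.3, 275707).
So ∂z/∂x = −n_x/n_z = −0.06697 and ∂z/∂y = −n_y/n_z = 0.85339.
Unit vector along 020° is (sin 20°, cos 20°) = (0.3420, 0.9397).
Slope in that direction = a·(0.3420) + b·(0.9397) = 0.77902.
Apparent dip = arctan|0.77902| = 37.9° (true dip is 40.6°, so apparent ≤ true as expected).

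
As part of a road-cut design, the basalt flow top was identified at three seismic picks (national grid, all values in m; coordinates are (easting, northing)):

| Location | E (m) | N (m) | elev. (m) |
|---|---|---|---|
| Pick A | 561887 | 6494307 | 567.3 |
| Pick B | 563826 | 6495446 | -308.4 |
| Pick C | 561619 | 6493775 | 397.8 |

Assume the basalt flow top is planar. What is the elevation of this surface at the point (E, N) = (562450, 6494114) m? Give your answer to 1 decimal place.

Let the plane be z = a·E + b·N + c.
Pick B−Pick A: 1939a + 1139b = −875.7;  Pick C−Pick A: −268a − 532b = −169.5.
Solving gives a = −0.907251176, b = 0.775645329.
Then c = 567.3 − a·561887 − b·6494307 = −4526938.95.
At (562450, 6494114): z = −510283.4 + 5037129.2 − 4526938.95 = -93.2 m.

-93.2 m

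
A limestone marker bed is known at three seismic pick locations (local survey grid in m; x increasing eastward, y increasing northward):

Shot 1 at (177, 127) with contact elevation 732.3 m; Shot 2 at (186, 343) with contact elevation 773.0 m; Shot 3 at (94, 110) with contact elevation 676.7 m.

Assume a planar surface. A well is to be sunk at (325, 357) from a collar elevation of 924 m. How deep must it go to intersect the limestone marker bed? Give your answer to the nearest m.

Let the plane be z = a·x + b·y + c.
Shot 2−Shot 1: 9a + 216b = 40.7;  Shot 3−Shot 1: −83a − 17b = −55.6.
Solving gives a = 0.63672, b = 0.16190.
Then c = 732.3 − a·177 − b·127 = 599.04.
At (325, 357): z_contact = 206.9 + 57.8 + 599.04 = 863.8 m.
Depth below ground = 924 − 863.8 = 60 m.

60 m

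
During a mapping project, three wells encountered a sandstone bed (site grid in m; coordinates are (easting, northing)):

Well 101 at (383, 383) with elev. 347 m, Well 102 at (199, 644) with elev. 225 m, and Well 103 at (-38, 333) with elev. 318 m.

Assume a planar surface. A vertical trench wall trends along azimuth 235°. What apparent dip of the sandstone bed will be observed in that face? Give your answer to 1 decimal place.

7.3°

Let the plane be z = a·E + b·N + c.
Well 102−Well 101: −184a + 261b = −122;  Well 103−Well 101: −421a − 50b = −29.
Solving gives a = 0.11479, b = −0.38651.
Unit vector along 235° is (sin 235°, cos 235°) = (-0.8192, -0.5736).
Slope in that direction = a·(-0.8192) + b·(-0.5736) = 0.12766.
Apparent dip = arctan|0.12766| = 7.3° (true dip is 22.0°, so apparent ≤ true as expected).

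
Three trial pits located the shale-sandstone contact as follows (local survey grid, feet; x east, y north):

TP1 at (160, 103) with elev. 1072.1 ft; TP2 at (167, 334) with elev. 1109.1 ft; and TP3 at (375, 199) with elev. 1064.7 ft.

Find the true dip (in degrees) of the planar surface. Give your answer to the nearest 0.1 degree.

11.1°

Let the plane be z = a·x + b·y + c.
TP2−TP1: 7a + 231b = 37;  TP3−TP1: 215a + 96b = −7.4.
Solving gives a = −0.10739, b = 0.16343.
Gradient magnitude |∇z| = √(a² + b²) = √(0.01153 + 0.02671) = 0.19555.
True dip = arctan(0.19555) = 11.1°, dipping toward SSE (azimuth ≈ 147°).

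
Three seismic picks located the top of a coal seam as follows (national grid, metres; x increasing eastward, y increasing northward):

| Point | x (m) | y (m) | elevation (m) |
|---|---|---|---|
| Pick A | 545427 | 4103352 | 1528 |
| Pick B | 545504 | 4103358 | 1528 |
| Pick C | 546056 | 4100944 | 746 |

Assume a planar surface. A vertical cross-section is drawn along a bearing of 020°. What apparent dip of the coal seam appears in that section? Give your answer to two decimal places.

16.20°

Let the plane be z = a·x + b·y + c.
Pick B−Pick A: 77a + 6b = 0;  Pick C−Pick A: 629a − 2408b = −782.
Solving gives a = −0.02480, b = 0.31827.
Unit vector along 020° is (sin 20°, cos 20°) = (0.3420, 0.9397).
Slope in that direction = a·(0.3420) + b·(0.9397) = 0.29060.
Apparent dip = arctan|0.29060| = 16.20° (true dip is 17.7°, so apparent ≤ true as expected).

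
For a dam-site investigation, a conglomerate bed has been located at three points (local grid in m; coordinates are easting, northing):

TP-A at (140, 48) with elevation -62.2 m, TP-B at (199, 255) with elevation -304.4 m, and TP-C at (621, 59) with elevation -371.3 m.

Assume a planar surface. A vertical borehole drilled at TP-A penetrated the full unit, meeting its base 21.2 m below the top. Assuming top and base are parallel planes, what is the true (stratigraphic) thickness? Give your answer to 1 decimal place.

13.8 m

Two edge vectors: TP-A→TP-B = (59, 207, -242.2), TP-A→TP-C = (481, 11, -309.1).
Normal n = (TP-A→TP-B) × (TP-A→TP-C) = (-61319.5, -98261.3, -98918).
So ∂z/∂easting = −n_x/n_z = −0.61990 and ∂z/∂northing = −n_y/n_z = −0.99336.
|∇z| = √(a²+b²) = 1.17092, so dip δ = arctan(1.17092) = 49.50°.
True thickness = vertical thickness × cos δ = 21.2 × cos 49.50° = 13.8 m.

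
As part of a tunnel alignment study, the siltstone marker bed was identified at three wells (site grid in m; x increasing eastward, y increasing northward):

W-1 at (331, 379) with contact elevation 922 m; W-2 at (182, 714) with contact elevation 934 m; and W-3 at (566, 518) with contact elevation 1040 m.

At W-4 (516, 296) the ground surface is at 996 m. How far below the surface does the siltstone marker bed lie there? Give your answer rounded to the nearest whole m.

Two edge vectors: W-1→W-2 = (-149, 335, 12), W-1→W-3 = (235, 139, 118).
Normal n = (W-1→W-2) × (W-1→W-3) = (37862, 20402, -99436).
So ∂z/∂x = −n_x/n_z = 0.38077 and ∂z/∂y = −n_y/n_z = 0.20518.
Intercept c from W-1: 922 − 126.03 − 77.76 = 718.20.
At (516, 296): z_contact = 196.5 + 60.7 + 718.20 = 975.4 m.
Depth below ground = 996 − 975.4 = 21 m.

21 m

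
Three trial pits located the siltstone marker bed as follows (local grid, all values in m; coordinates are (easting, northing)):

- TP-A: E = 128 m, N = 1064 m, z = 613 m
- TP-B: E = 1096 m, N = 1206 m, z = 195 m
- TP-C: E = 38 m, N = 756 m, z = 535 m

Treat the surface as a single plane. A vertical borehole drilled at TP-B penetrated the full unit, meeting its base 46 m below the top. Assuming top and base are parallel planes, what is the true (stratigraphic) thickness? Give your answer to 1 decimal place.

Two edge vectors: TP-A→TP-B = (968, 142, -418), TP-A→TP-C = (-90, -308, -78).
Normal n = (TP-A→TP-B) × (TP-A→TP-C) = (-139820, 113124, -285364).
So ∂z/∂E = −n_x/n_z = −0.48997 and ∂z/∂N = −n_y/n_z = 0.39642.
|∇z| = √(a²+b²) = 0.63025, so dip δ = arctan(0.63025) = 32.22°.
True thickness = vertical thickness × cos δ = 46 × cos 32.22° = 38.9 m.

38.9 m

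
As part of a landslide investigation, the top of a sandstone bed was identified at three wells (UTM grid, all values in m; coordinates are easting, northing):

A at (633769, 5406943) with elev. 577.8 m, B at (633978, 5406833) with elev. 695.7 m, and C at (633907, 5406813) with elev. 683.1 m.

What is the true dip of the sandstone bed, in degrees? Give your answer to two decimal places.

Two edge vectors: A→B = (209, -110, 117.9), A→C = (138, -130, 105.3).
Normal n = (A→B) × (A→C) = (3744, -5737.5, -11990).
So ∂z/∂easting = −n_x/n_z = 0.31226 and ∂z/∂northing = −n_y/n_z = −0.47852.
Gradient magnitude |∇z| = √(a² + b²) = √(0.09751 + 0.22898) = 0.57139.
True dip = arctan(0.57139) = 29.74°, dipping toward NNW (azimuth ≈ 327°).

29.74°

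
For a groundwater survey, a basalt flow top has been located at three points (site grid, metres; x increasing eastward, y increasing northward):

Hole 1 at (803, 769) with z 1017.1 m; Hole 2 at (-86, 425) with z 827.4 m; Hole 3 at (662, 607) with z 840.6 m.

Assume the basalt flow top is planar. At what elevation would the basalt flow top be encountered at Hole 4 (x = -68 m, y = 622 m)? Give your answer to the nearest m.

Let the plane be z = a·x + b·y + c.
Hole 2−Hole 1: −889a − 344b = −189.7;  Hole 3−Hole 1: −141a − 162b = −176.5.
Solving gives a = −0.31393, b = 1.36274.
Then c = 1017.1 − a·803 − b·769 = 221.24.
At (-68, 622): z = 21.3 + 847.6 + 221.24 = 1090.2 m.

1090 m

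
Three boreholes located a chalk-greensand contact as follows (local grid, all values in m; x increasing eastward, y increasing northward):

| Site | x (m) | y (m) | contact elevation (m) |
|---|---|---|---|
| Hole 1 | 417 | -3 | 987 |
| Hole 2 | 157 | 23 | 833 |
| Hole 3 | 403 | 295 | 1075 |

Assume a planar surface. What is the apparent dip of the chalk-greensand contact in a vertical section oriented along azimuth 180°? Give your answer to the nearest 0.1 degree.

18.0°

Let the plane be z = a·x + b·y + c.
Hole 2−Hole 1: −260a + 26b = −154;  Hole 3−Hole 1: −14a + 298b = 88.
Solving gives a = 0.62477, b = 0.32465.
Unit vector along 180° is (sin 180°, cos 180°) = (0.0000, -1.0000).
Slope in that direction = a·(0.0000) + b·(-1.0000) = −0.32465.
Apparent dip = arctan|0.32465| = 18.0° (true dip is 35.1°, so apparent ≤ true as expected).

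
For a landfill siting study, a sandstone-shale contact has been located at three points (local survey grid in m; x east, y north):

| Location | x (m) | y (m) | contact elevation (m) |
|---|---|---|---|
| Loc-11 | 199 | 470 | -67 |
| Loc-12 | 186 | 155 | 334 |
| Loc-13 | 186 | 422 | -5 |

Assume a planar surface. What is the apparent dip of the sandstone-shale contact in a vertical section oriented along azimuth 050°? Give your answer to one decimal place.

41.3°

Two edge vectors: Loc-11→Loc-12 = (-13, -315, 401), Loc-11→Loc-13 = (-13, -48, 62).
Normal n = (Loc-11→Loc-12) × (Loc-11→Loc-13) = (-282, -4407, -3471).
So ∂z/∂x = −n_x/n_z = −0.08124 and ∂z/∂y = −n_y/n_z = −1.26966.
Unit vector along 050° is (sin 50°, cos 50°) = (0.7660, 0.6428).
Slope in that direction = a·(0.7660) + b·(0.6428) = −0.87836.
Apparent dip = arctan|0.87836| = 41.3° (true dip is 51.8°, so apparent ≤ true as expected).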